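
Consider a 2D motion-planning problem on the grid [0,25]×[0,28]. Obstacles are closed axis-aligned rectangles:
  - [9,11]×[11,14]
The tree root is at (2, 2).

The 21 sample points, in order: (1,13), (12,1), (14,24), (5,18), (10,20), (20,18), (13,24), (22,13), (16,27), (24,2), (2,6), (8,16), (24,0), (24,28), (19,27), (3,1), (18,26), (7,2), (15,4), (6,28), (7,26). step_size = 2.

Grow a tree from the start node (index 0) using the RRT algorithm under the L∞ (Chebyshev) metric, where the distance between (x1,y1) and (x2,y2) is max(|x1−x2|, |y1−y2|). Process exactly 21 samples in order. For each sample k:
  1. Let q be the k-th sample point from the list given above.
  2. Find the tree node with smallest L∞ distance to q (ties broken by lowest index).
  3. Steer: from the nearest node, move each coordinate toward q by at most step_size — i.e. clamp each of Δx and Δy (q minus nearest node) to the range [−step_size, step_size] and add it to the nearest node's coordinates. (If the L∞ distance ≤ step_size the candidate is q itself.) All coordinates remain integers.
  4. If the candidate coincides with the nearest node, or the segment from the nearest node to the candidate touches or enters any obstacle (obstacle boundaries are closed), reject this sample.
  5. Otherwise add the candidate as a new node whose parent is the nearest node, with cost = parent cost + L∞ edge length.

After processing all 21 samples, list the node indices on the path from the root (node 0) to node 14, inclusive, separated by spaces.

Path: 0 1 3 4 5 8 13 14

1. q=(1,13) nearest=0 d=11 new=(1,4) → add node 1 parent=0 cost=2
2. q=(12,1) nearest=0 d=10 new=(4,1) → add node 2 parent=0 cost=2
3. q=(14,24) nearest=1 d=20 new=(3,6) → add node 3 parent=1 cost=4
4. q=(5,18) nearest=3 d=12 new=(5,8) → add node 4 parent=3 cost=6
5. q=(10,20) nearest=4 d=12 new=(7,10) → add node 5 parent=4 cost=8
6. q=(20,18) nearest=5 d=13 new=(9,12) → blocked by [9,11]×[11,14], reject
7. q=(13,24) nearest=5 d=14 new=(9,12) → blocked by [9,11]×[11,14], reject
8. q=(22,13) nearest=5 d=15 new=(9,12) → blocked by [9,11]×[11,14], reject
9. q=(16,27) nearest=5 d=17 new=(9,12) → blocked by [9,11]×[11,14], reject
10. q=(24,2) nearest=5 d=17 new=(9,8) → add node 6 parent=5 cost=10
11. q=(2,6) nearest=3 d=1 new=(2,6) → add node 7 parent=3 cost=5
12. q=(8,16) nearest=5 d=6 new=(8,12) → add node 8 parent=5 cost=10
13. q=(24,0) nearest=6 d=15 new=(11,6) → add node 9 parent=6 cost=12
14. q=(24,28) nearest=8 d=16 new=(10,14) → blocked by [9,11]×[11,14], reject
15. q=(19,27) nearest=8 d=15 new=(10,14) → blocked by [9,11]×[11,14], reject
16. q=(3,1) nearest=0 d=1 new=(3,1) → add node 10 parent=0 cost=1
17. q=(18,26) nearest=8 d=14 new=(10,14) → blocked by [9,11]×[11,14], reject
18. q=(7,2) nearest=2 d=3 new=(6,2) → add node 11 parent=2 cost=4
19. q=(15,4) nearest=9 d=4 new=(13,4) → add node 12 parent=9 cost=14
20. q=(6,28) nearest=8 d=16 new=(6,14) → add node 13 parent=8 cost=12
21. q=(7,26) nearest=13 d=12 new=(7,16) → add node 14 parent=13 cost=14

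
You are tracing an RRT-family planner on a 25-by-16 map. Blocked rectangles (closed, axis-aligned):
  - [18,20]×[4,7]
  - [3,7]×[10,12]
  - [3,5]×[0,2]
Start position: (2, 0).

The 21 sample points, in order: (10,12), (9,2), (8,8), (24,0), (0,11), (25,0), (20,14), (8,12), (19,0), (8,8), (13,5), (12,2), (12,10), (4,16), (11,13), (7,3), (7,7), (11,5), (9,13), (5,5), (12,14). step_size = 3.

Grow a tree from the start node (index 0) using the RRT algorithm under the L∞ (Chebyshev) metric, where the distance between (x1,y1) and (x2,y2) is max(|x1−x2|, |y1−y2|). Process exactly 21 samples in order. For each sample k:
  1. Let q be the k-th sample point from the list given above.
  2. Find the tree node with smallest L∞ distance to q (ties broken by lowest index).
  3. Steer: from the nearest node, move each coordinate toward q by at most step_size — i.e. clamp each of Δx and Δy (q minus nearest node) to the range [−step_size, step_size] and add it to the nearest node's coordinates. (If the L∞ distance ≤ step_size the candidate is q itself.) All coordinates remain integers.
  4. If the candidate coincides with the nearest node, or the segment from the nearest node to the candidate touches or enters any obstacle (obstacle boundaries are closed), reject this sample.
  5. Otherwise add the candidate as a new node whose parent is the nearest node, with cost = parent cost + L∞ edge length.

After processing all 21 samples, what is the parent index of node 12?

1. q=(10,12) nearest=0 d=12 new=(5,3) → blocked by [3,5]×[0,2], reject
2. q=(9,2) nearest=0 d=7 new=(5,2) → blocked by [3,5]×[0,2], reject
3. q=(8,8) nearest=0 d=8 new=(5,3) → blocked by [3,5]×[0,2], reject
4. q=(24,0) nearest=0 d=22 new=(5,0) → blocked by [3,5]×[0,2], reject
5. q=(0,11) nearest=0 d=11 new=(0,3) → add node 1 parent=0 cost=3
6. q=(25,0) nearest=0 d=23 new=(5,0) → blocked by [3,5]×[0,2], reject
7. q=(20,14) nearest=0 d=18 new=(5,3) → blocked by [3,5]×[0,2], reject
8. q=(8,12) nearest=1 d=9 new=(3,6) → add node 2 parent=1 cost=6
9. q=(19,0) nearest=2 d=16 new=(6,3) → add node 3 parent=2 cost=9
10. q=(8,8) nearest=2 d=5 new=(6,8) → add node 4 parent=2 cost=9
11. q=(13,5) nearest=3 d=7 new=(9,5) → add node 5 parent=3 cost=12
12. q=(12,2) nearest=5 d=3 new=(12,2) → add node 6 parent=5 cost=15
13. q=(12,10) nearest=5 d=5 new=(12,8) → add node 7 parent=5 cost=15
14. q=(4,16) nearest=4 d=8 new=(4,11) → blocked by [3,7]×[10,12], reject
15. q=(11,13) nearest=4 d=5 new=(9,11) → add node 8 parent=4 cost=12
16. q=(7,3) nearest=3 d=1 new=(7,3) → add node 9 parent=3 cost=10
17. q=(7,7) nearest=4 d=1 new=(7,7) → add node 10 parent=4 cost=10
18. q=(11,5) nearest=5 d=2 new=(11,5) → add node 11 parent=5 cost=14
19. q=(9,13) nearest=8 d=2 new=(9,13) → add node 12 parent=8 cost=14
20. q=(5,5) nearest=2 d=2 new=(5,5) → add node 13 parent=2 cost=8
21. q=(12,14) nearest=8 d=3 new=(12,14) → add node 14 parent=8 cost=15

Parent of node 12: 8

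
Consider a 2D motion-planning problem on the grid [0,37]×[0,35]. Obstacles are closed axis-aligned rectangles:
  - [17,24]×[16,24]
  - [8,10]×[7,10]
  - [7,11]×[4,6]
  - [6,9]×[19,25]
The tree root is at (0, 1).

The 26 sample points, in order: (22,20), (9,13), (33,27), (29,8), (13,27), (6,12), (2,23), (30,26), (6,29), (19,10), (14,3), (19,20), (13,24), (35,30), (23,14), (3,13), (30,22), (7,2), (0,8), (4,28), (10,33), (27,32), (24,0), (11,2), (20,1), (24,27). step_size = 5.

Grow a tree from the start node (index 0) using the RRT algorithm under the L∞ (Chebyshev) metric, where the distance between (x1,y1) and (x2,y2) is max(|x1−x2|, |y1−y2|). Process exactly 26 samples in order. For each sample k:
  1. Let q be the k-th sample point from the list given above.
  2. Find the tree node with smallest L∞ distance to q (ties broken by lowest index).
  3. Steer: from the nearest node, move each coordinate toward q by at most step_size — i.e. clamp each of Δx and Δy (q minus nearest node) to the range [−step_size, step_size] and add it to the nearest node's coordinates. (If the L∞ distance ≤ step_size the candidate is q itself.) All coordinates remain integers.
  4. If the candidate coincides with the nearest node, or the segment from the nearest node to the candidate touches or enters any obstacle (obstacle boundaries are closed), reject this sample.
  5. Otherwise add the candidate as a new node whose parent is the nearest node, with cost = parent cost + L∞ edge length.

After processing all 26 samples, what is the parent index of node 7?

Parent of node 7: 6

1. q=(22,20) nearest=0 d=22 new=(5,6) → add node 1 parent=0 cost=5
2. q=(9,13) nearest=1 d=7 new=(9,11) → blocked by [8,10]×[7,10], reject
3. q=(33,27) nearest=1 d=28 new=(10,11) → blocked by [8,10]×[7,10], reject
4. q=(29,8) nearest=1 d=24 new=(10,8) → blocked by [8,10]×[7,10], reject
5. q=(13,27) nearest=1 d=21 new=(10,11) → blocked by [8,10]×[7,10], reject
6. q=(6,12) nearest=1 d=6 new=(6,11) → add node 2 parent=1 cost=10
7. q=(2,23) nearest=2 d=12 new=(2,16) → add node 3 parent=2 cost=15
8. q=(30,26) nearest=2 d=24 new=(11,16) → add node 4 parent=2 cost=15
9. q=(6,29) nearest=3 d=13 new=(6,21) → blocked by [6,9]×[19,25], reject
10. q=(19,10) nearest=4 d=8 new=(16,11) → add node 5 parent=4 cost=20
11. q=(14,3) nearest=2 d=8 new=(11,6) → blocked by [8,10]×[7,10], reject
12. q=(19,20) nearest=4 d=8 new=(16,20) → add node 6 parent=4 cost=20
13. q=(13,24) nearest=6 d=4 new=(13,24) → add node 7 parent=6 cost=24
14. q=(35,30) nearest=5 d=19 new=(21,16) → blocked by [17,24]×[16,24], reject
15. q=(23,14) nearest=5 d=7 new=(21,14) → add node 8 parent=5 cost=25
16. q=(3,13) nearest=2 d=3 new=(3,13) → add node 9 parent=2 cost=13
17. q=(30,22) nearest=8 d=9 new=(26,19) → blocked by [17,24]×[16,24], reject
18. q=(7,2) nearest=1 d=4 new=(7,2) → add node 10 parent=1 cost=9
19. q=(0,8) nearest=1 d=5 new=(0,8) → add node 11 parent=1 cost=10
20. q=(4,28) nearest=7 d=9 new=(8,28) → add node 12 parent=7 cost=29
21. q=(10,33) nearest=12 d=5 new=(10,33) → add node 13 parent=12 cost=34
22. q=(27,32) nearest=6 d=12 new=(21,25) → blocked by [17,24]×[16,24], reject
23. q=(24,0) nearest=5 d=11 new=(21,6) → add node 14 parent=5 cost=25
24. q=(11,2) nearest=10 d=4 new=(11,2) → add node 15 parent=10 cost=13
25. q=(20,1) nearest=14 d=5 new=(20,1) → add node 16 parent=14 cost=30
26. q=(24,27) nearest=6 d=8 new=(21,25) → blocked by [17,24]×[16,24], reject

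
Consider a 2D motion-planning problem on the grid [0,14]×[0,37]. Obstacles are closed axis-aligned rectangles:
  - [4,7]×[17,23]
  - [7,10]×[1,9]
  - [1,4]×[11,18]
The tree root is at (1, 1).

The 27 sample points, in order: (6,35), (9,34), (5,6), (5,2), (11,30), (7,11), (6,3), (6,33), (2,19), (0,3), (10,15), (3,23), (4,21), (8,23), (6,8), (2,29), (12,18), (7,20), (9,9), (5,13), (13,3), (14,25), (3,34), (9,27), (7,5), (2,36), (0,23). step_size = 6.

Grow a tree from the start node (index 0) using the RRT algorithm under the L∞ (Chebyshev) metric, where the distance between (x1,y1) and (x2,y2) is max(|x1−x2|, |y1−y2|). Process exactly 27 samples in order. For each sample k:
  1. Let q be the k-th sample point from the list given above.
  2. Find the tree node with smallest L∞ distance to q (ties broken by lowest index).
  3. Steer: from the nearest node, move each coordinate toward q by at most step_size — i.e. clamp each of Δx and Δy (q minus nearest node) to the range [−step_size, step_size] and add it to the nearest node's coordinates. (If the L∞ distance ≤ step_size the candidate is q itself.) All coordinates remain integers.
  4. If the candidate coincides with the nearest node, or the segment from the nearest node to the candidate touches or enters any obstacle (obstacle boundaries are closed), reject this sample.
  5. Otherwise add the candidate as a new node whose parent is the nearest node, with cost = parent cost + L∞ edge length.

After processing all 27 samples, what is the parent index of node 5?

Parent of node 5: 3

1. q=(6,35) nearest=0 d=34 new=(6,7) → add node 1 parent=0 cost=6
2. q=(9,34) nearest=1 d=27 new=(9,13) → blocked by [7,10]×[1,9], reject
3. q=(5,6) nearest=1 d=1 new=(5,6) → add node 2 parent=1 cost=7
4. q=(5,2) nearest=0 d=4 new=(5,2) → add node 3 parent=0 cost=4
5. q=(11,30) nearest=1 d=23 new=(11,13) → blocked by [7,10]×[1,9], reject
6. q=(7,11) nearest=1 d=4 new=(7,11) → add node 4 parent=1 cost=10
7. q=(6,3) nearest=3 d=1 new=(6,3) → add node 5 parent=3 cost=5
8. q=(6,33) nearest=4 d=22 new=(6,17) → blocked by [4,7]×[17,23], reject
9. q=(2,19) nearest=4 d=8 new=(2,17) → blocked by [1,4]×[11,18], reject
10. q=(0,3) nearest=0 d=2 new=(0,3) → add node 6 parent=0 cost=2
11. q=(10,15) nearest=4 d=4 new=(10,15) → add node 7 parent=4 cost=14
12. q=(3,23) nearest=7 d=8 new=(4,21) → blocked by [4,7]×[17,23], reject
13. q=(4,21) nearest=7 d=6 new=(4,21) → blocked by [4,7]×[17,23], reject
14. q=(8,23) nearest=7 d=8 new=(8,21) → add node 8 parent=7 cost=20
15. q=(6,8) nearest=1 d=1 new=(6,8) → add node 9 parent=1 cost=7
16. q=(2,29) nearest=8 d=8 new=(2,27) → blocked by [4,7]×[17,23], reject
17. q=(12,18) nearest=7 d=3 new=(12,18) → add node 10 parent=7 cost=17
18. q=(7,20) nearest=8 d=1 new=(7,20) → blocked by [4,7]×[17,23], reject
19. q=(9,9) nearest=4 d=2 new=(9,9) → blocked by [7,10]×[1,9], reject
20. q=(5,13) nearest=4 d=2 new=(5,13) → add node 11 parent=4 cost=12
21. q=(13,3) nearest=1 d=7 new=(12,3) → blocked by [7,10]×[1,9], reject
22. q=(14,25) nearest=8 d=6 new=(14,25) → add node 12 parent=8 cost=26
23. q=(3,34) nearest=12 d=11 new=(8,31) → add node 13 parent=12 cost=32
24. q=(9,27) nearest=13 d=4 new=(9,27) → add node 14 parent=13 cost=36
25. q=(7,5) nearest=1 d=2 new=(7,5) → blocked by [7,10]×[1,9], reject
26. q=(2,36) nearest=13 d=6 new=(2,36) → add node 15 parent=13 cost=38
27. q=(0,23) nearest=8 d=8 new=(2,23) → blocked by [4,7]×[17,23], reject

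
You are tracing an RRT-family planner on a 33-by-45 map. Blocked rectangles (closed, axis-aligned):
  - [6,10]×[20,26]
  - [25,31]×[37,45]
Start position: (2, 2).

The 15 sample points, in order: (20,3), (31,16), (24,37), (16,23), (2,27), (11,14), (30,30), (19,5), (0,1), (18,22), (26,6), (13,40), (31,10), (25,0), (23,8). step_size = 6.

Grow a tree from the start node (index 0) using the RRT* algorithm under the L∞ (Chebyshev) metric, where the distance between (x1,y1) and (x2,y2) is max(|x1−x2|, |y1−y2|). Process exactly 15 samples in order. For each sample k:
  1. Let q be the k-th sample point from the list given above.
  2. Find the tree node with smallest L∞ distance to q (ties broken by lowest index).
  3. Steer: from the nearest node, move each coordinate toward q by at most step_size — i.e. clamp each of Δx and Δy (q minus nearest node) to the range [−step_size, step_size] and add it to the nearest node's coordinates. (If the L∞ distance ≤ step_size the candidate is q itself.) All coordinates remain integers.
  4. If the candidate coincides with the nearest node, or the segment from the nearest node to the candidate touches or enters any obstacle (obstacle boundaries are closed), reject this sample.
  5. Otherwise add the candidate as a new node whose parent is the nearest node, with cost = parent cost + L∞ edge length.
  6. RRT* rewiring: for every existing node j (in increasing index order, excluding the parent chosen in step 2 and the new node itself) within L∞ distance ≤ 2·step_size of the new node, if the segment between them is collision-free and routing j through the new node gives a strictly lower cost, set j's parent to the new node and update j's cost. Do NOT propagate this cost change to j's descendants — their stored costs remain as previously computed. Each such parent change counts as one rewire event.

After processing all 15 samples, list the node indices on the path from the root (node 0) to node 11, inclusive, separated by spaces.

1. q=(20,3) nearest=0 d=18 new=(8,3) → add node 1 parent=0 cost=6
2. q=(31,16) nearest=1 d=23 new=(14,9) → add node 2 parent=1 cost=12
3. q=(24,37) nearest=2 d=28 new=(20,15) → add node 3 parent=2 cost=18
4. q=(16,23) nearest=3 d=8 new=(16,21) → add node 4 parent=3 cost=24
5. q=(2,27) nearest=4 d=14 new=(10,27) → add node 5 parent=4 cost=30
6. q=(11,14) nearest=2 d=5 new=(11,14) → add node 6 parent=2 cost=17
7. q=(30,30) nearest=4 d=14 new=(22,27) → add node 7 parent=4 cost=30
8. q=(19,5) nearest=2 d=5 new=(19,5) → add node 8 parent=2 cost=17
9. q=(0,1) nearest=0 d=2 new=(0,1) → add node 9 parent=0 cost=2
10. q=(18,22) nearest=4 d=2 new=(18,22) → add node 10 parent=4 cost=26
11. q=(26,6) nearest=8 d=7 new=(25,6) → add node 11 parent=8 cost=23
12. q=(13,40) nearest=5 d=13 new=(13,33) → add node 12 parent=5 cost=36
13. q=(31,10) nearest=11 d=6 new=(31,10) → add node 13 parent=11 cost=29
14. q=(25,0) nearest=8 d=6 new=(25,0) → add node 14 parent=8 cost=23
15. q=(23,8) nearest=11 d=2 new=(23,8) → add node 15 parent=11 cost=25

Path: 0 1 2 8 11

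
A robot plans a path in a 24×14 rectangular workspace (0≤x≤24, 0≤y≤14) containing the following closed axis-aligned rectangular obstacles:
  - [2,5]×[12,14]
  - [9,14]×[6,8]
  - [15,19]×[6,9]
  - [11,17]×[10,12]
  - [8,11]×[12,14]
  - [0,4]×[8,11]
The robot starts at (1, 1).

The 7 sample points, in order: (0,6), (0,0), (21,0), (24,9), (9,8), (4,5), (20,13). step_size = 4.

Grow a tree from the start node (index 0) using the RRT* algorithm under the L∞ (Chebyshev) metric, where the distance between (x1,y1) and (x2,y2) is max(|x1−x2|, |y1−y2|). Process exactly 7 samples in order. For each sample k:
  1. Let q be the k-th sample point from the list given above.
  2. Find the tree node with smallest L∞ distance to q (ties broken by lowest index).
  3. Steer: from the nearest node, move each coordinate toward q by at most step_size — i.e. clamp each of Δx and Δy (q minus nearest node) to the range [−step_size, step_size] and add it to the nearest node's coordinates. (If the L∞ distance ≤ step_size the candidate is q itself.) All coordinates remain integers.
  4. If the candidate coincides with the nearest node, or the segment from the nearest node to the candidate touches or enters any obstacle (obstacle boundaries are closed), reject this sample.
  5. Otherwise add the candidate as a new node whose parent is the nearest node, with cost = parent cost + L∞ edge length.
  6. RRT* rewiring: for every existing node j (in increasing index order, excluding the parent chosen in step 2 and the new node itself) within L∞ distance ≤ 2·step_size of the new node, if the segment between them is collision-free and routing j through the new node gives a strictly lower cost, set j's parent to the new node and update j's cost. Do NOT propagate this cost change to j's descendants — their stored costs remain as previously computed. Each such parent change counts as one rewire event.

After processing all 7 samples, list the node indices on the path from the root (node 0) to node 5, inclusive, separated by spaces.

1. q=(0,6) nearest=0 d=5 new=(0,5) → add node 1 parent=0 cost=4
2. q=(0,0) nearest=0 d=1 new=(0,0) → add node 2 parent=0 cost=1
3. q=(21,0) nearest=0 d=20 new=(5,0) → add node 3 parent=0 cost=4
4. q=(24,9) nearest=3 d=19 new=(9,4) → add node 4 parent=3 cost=8
5. q=(9,8) nearest=4 d=4 new=(9,8) → blocked by [9,14]×[6,8], reject
6. q=(4,5) nearest=0 d=4 new=(4,5) → add node 5 parent=0 cost=4
7. q=(20,13) nearest=4 d=11 new=(13,8) → blocked by [9,14]×[6,8], reject

Path: 0 5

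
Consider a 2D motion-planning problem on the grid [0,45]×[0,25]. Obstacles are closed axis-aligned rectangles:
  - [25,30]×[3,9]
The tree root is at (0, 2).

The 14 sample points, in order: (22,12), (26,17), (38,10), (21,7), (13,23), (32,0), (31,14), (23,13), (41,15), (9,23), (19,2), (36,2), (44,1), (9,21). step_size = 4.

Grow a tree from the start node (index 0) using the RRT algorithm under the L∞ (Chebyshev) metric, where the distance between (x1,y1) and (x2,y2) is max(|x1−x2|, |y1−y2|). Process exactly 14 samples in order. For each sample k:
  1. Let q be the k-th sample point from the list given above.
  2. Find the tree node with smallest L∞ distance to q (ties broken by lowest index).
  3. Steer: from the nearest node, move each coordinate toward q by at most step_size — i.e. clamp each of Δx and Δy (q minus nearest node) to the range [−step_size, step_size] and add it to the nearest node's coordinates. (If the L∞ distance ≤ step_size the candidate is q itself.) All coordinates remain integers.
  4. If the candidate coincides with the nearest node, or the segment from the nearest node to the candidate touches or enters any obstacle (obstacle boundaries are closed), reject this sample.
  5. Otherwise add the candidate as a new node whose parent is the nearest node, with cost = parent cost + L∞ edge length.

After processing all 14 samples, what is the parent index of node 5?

Parent of node 5: 2

1. q=(22,12) nearest=0 d=22 new=(4,6) → add node 1 parent=0 cost=4
2. q=(26,17) nearest=1 d=22 new=(8,10) → add node 2 parent=1 cost=8
3. q=(38,10) nearest=2 d=30 new=(12,10) → add node 3 parent=2 cost=12
4. q=(21,7) nearest=3 d=9 new=(16,7) → add node 4 parent=3 cost=16
5. q=(13,23) nearest=2 d=13 new=(12,14) → add node 5 parent=2 cost=12
6. q=(32,0) nearest=4 d=16 new=(20,3) → add node 6 parent=4 cost=20
7. q=(31,14) nearest=6 d=11 new=(24,7) → add node 7 parent=6 cost=24
8. q=(23,13) nearest=7 d=6 new=(23,11) → add node 8 parent=7 cost=28
9. q=(41,15) nearest=7 d=17 new=(28,11) → blocked by [25,30]×[3,9], reject
10. q=(9,23) nearest=5 d=9 new=(9,18) → add node 9 parent=5 cost=16
11. q=(19,2) nearest=6 d=1 new=(19,2) → add node 10 parent=6 cost=21
12. q=(36,2) nearest=7 d=12 new=(28,3) → blocked by [25,30]×[3,9], reject
13. q=(44,1) nearest=7 d=20 new=(28,3) → blocked by [25,30]×[3,9], reject
14. q=(9,21) nearest=9 d=3 new=(9,21) → add node 11 parent=9 cost=19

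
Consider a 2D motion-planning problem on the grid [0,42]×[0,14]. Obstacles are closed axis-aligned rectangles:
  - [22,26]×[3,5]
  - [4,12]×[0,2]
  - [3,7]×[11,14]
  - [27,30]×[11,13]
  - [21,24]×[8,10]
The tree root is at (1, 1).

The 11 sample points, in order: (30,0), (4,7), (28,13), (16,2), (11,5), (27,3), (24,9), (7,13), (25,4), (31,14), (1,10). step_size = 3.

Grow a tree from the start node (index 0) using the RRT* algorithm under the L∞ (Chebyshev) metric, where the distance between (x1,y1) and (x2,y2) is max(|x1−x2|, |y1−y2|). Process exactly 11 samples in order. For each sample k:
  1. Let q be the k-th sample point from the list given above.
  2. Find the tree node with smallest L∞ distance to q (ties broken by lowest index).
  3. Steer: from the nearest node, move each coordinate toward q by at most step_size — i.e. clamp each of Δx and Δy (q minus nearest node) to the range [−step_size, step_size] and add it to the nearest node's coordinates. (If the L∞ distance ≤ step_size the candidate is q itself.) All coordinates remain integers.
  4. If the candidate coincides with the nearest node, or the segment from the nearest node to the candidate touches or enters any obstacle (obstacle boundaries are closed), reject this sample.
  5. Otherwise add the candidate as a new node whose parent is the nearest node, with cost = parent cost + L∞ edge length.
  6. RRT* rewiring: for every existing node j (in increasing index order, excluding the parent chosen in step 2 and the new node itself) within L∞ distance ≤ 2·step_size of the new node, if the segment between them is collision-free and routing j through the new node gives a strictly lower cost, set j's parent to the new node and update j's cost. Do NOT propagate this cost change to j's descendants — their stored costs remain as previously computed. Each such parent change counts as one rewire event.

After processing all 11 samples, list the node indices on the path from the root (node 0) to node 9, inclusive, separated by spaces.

1. q=(30,0) nearest=0 d=29 new=(4,0) → blocked by [4,12]×[0,2], reject
2. q=(4,7) nearest=0 d=6 new=(4,4) → add node 1 parent=0 cost=3
3. q=(28,13) nearest=1 d=24 new=(7,7) → add node 2 parent=1 cost=6
4. q=(16,2) nearest=2 d=9 new=(10,4) → add node 3 parent=2 cost=9
5. q=(11,5) nearest=3 d=1 new=(11,5) → add node 4 parent=3 cost=10
6. q=(27,3) nearest=4 d=16 new=(14,3) → add node 5 parent=4 cost=13
7. q=(24,9) nearest=5 d=10 new=(17,6) → add node 6 parent=5 cost=16
8. q=(7,13) nearest=2 d=6 new=(7,10) → add node 7 parent=2 cost=9
9. q=(25,4) nearest=6 d=8 new=(20,4) → add node 8 parent=6 cost=19
10. q=(31,14) nearest=8 d=11 new=(23,7) → add node 9 parent=8 cost=22
11. q=(1,10) nearest=1 d=6 new=(1,7) → add node 10 parent=1 cost=6

Path: 0 1 2 3 4 5 6 8 9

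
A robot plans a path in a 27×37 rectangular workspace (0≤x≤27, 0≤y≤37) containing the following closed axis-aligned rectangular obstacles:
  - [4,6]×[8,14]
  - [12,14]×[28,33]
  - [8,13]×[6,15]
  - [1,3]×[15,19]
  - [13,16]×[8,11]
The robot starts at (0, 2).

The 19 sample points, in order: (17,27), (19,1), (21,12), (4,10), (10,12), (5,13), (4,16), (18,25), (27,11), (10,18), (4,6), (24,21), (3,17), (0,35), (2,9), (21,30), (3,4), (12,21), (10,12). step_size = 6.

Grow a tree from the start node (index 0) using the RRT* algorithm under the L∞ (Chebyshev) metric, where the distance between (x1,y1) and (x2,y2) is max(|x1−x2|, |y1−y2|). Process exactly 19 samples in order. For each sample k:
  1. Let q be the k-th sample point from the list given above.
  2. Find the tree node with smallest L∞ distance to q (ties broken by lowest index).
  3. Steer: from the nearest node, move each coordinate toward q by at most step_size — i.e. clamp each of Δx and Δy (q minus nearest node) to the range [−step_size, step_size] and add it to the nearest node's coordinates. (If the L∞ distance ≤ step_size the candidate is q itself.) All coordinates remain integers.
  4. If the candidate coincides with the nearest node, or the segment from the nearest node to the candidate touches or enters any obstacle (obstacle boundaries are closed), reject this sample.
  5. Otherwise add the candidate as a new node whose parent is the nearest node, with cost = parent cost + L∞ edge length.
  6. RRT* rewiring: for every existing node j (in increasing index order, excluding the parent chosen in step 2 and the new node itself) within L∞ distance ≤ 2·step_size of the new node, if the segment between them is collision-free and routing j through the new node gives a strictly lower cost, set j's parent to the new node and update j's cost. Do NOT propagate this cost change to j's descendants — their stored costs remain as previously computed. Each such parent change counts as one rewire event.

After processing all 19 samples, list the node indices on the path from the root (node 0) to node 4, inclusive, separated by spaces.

Path: 0 2 4

1. q=(17,27) nearest=0 d=25 new=(6,8) → blocked by [4,6]×[8,14], reject
2. q=(19,1) nearest=0 d=19 new=(6,1) → add node 1 parent=0 cost=6
3. q=(21,12) nearest=1 d=15 new=(12,7) → blocked by [8,13]×[6,15], reject
4. q=(4,10) nearest=0 d=8 new=(4,8) → blocked by [4,6]×[8,14], reject
5. q=(10,12) nearest=0 d=10 new=(6,8) → blocked by [4,6]×[8,14], reject
6. q=(5,13) nearest=0 d=11 new=(5,8) → blocked by [4,6]×[8,14], reject
7. q=(4,16) nearest=0 d=14 new=(4,8) → blocked by [4,6]×[8,14], reject
8. q=(18,25) nearest=0 d=23 new=(6,8) → blocked by [4,6]×[8,14], reject
9. q=(27,11) nearest=1 d=21 new=(12,7) → blocked by [8,13]×[6,15], reject
10. q=(10,18) nearest=0 d=16 new=(6,8) → blocked by [4,6]×[8,14], reject
11. q=(4,6) nearest=0 d=4 new=(4,6) → add node 2 parent=0 cost=4
12. q=(24,21) nearest=1 d=20 new=(12,7) → blocked by [8,13]×[6,15], reject
13. q=(3,17) nearest=2 d=11 new=(3,12) → add node 3 parent=2 cost=10
14. q=(0,35) nearest=3 d=23 new=(0,18) → blocked by [1,3]×[15,19], reject
15. q=(2,9) nearest=2 d=3 new=(2,9) → add node 4 parent=2 cost=7
16. q=(21,30) nearest=3 d=18 new=(9,18) → blocked by [4,6]×[8,14], reject
17. q=(3,4) nearest=2 d=2 new=(3,4) → add node 5 parent=2 cost=6
18. q=(12,21) nearest=3 d=9 new=(9,18) → blocked by [4,6]×[8,14], reject
19. q=(10,12) nearest=2 d=6 new=(10,12) → blocked by [4,6]×[8,14], reject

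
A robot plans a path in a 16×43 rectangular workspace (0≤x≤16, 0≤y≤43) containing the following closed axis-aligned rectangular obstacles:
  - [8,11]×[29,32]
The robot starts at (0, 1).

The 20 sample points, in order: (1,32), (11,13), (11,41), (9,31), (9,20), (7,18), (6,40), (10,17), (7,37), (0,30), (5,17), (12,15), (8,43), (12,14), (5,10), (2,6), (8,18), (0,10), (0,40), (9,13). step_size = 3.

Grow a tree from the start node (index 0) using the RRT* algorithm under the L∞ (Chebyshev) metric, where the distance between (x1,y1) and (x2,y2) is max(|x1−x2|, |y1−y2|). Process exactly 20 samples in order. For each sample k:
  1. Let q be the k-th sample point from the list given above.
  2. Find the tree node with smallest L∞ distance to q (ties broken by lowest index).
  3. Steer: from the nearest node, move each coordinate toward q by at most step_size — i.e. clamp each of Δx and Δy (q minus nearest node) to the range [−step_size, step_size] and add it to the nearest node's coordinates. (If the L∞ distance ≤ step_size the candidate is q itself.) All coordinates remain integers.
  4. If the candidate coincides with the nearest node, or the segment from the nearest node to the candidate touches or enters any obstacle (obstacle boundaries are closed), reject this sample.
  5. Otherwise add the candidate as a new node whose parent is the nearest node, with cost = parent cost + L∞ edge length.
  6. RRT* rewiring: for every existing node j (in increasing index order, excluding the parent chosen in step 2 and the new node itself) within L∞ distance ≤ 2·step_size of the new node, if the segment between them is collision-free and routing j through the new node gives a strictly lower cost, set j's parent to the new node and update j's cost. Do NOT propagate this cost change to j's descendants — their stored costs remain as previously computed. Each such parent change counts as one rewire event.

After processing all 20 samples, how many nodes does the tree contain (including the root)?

Node count: 20

1. q=(1,32) nearest=0 d=31 new=(1,4) → add node 1 parent=0 cost=3
2. q=(11,13) nearest=1 d=10 new=(4,7) → add node 2 parent=1 cost=6
3. q=(11,41) nearest=2 d=34 new=(7,10) → add node 3 parent=2 cost=9
4. q=(9,31) nearest=3 d=21 new=(9,13) → add node 4 parent=3 cost=12
5. q=(9,20) nearest=4 d=7 new=(9,16) → add node 5 parent=4 cost=15
6. q=(7,18) nearest=5 d=2 new=(7,18) → add node 6 parent=5 cost=17
7. q=(6,40) nearest=6 d=22 new=(6,21) → add node 7 parent=6 cost=20
8. q=(10,17) nearest=5 d=1 new=(10,17) → add node 8 parent=5 cost=16
9. q=(7,37) nearest=7 d=16 new=(7,24) → add node 9 parent=7 cost=23
10. q=(0,30) nearest=9 d=7 new=(4,27) → add node 10 parent=9 cost=26
11. q=(5,17) nearest=6 d=2 new=(5,17) → add node 11 parent=6 cost=19
12. q=(12,15) nearest=8 d=2 new=(12,15) → add node 12 parent=8 cost=18
13. q=(8,43) nearest=10 d=16 new=(7,30) → add node 13 parent=10 cost=29
14. q=(12,14) nearest=12 d=1 new=(12,14) → add node 14 parent=12 cost=19
15. q=(5,10) nearest=3 d=2 new=(5,10) → add node 15 parent=3 cost=11
16. q=(2,6) nearest=1 d=2 new=(2,6) → add node 16 parent=1 cost=5; rewire 15→16 (9<11)
17. q=(8,18) nearest=6 d=1 new=(8,18) → add node 17 parent=6 cost=18
18. q=(0,10) nearest=2 d=4 new=(1,10) → add node 18 parent=2 cost=9
19. q=(0,40) nearest=13 d=10 new=(4,33) → add node 19 parent=13 cost=32
20. q=(9,13) nearest=4 d=0 → coincident, reject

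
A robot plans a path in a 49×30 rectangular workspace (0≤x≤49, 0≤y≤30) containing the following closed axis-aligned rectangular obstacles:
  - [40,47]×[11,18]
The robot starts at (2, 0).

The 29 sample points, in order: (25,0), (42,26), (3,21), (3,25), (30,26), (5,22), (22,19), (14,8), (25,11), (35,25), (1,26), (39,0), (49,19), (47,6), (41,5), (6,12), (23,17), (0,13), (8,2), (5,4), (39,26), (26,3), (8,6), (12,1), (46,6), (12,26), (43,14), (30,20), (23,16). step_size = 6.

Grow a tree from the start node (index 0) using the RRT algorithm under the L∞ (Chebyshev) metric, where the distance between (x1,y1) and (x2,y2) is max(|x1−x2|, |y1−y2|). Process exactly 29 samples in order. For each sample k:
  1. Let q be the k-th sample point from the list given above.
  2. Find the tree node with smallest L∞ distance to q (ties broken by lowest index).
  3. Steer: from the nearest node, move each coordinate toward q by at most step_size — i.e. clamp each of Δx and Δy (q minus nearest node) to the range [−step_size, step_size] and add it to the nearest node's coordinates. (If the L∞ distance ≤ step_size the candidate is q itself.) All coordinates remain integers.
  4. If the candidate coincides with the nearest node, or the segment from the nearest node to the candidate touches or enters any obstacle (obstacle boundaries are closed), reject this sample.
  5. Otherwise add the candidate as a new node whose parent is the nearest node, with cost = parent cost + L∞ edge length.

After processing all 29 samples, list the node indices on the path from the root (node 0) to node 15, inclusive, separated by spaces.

1. q=(25,0) nearest=0 d=23 new=(8,0) → add node 1 parent=0 cost=6
2. q=(42,26) nearest=1 d=34 new=(14,6) → add node 2 parent=1 cost=12
3. q=(3,21) nearest=2 d=15 new=(8,12) → add node 3 parent=2 cost=18
4. q=(3,25) nearest=3 d=13 new=(3,18) → add node 4 parent=3 cost=24
5. q=(30,26) nearest=2 d=20 new=(20,12) → add node 5 parent=2 cost=18
6. q=(5,22) nearest=4 d=4 new=(5,22) → add node 6 parent=4 cost=28
7. q=(22,19) nearest=5 d=7 new=(22,18) → add node 7 parent=5 cost=24
8. q=(14,8) nearest=2 d=2 new=(14,8) → add node 8 parent=2 cost=14
9. q=(25,11) nearest=5 d=5 new=(25,11) → add node 9 parent=5 cost=23
10. q=(35,25) nearest=7 d=13 new=(28,24) → add node 10 parent=7 cost=30
11. q=(1,26) nearest=6 d=4 new=(1,26) → add node 11 parent=6 cost=32
12. q=(39,0) nearest=9 d=14 new=(31,5) → add node 12 parent=9 cost=29
13. q=(49,19) nearest=12 d=18 new=(37,11) → add node 13 parent=12 cost=35
14. q=(47,6) nearest=13 d=10 new=(43,6) → add node 14 parent=13 cost=41
15. q=(41,5) nearest=14 d=2 new=(41,5) → add node 15 parent=14 cost=43
16. q=(6,12) nearest=3 d=2 new=(6,12) → add node 16 parent=3 cost=20
17. q=(23,17) nearest=7 d=1 new=(23,17) → add node 17 parent=7 cost=25
18. q=(0,13) nearest=4 d=5 new=(0,13) → add node 18 parent=4 cost=29
19. q=(8,2) nearest=1 d=2 new=(8,2) → add node 19 parent=1 cost=8
20. q=(5,4) nearest=19 d=3 new=(5,4) → add node 20 parent=19 cost=11
21. q=(39,26) nearest=10 d=11 new=(34,26) → add node 21 parent=10 cost=36
22. q=(26,3) nearest=12 d=5 new=(26,3) → add node 22 parent=12 cost=34
23. q=(8,6) nearest=20 d=3 new=(8,6) → add node 23 parent=20 cost=14
24. q=(12,1) nearest=1 d=4 new=(12,1) → add node 24 parent=1 cost=10
25. q=(46,6) nearest=14 d=3 new=(46,6) → add node 25 parent=14 cost=44
26. q=(12,26) nearest=6 d=7 new=(11,26) → add node 26 parent=6 cost=34
27. q=(43,14) nearest=13 d=6 new=(43,14) → blocked by [40,47]×[11,18], reject
28. q=(30,20) nearest=10 d=4 new=(30,20) → add node 27 parent=10 cost=34
29. q=(23,16) nearest=17 d=1 new=(23,16) → add node 28 parent=17 cost=26

Path: 0 1 2 5 9 12 13 14 15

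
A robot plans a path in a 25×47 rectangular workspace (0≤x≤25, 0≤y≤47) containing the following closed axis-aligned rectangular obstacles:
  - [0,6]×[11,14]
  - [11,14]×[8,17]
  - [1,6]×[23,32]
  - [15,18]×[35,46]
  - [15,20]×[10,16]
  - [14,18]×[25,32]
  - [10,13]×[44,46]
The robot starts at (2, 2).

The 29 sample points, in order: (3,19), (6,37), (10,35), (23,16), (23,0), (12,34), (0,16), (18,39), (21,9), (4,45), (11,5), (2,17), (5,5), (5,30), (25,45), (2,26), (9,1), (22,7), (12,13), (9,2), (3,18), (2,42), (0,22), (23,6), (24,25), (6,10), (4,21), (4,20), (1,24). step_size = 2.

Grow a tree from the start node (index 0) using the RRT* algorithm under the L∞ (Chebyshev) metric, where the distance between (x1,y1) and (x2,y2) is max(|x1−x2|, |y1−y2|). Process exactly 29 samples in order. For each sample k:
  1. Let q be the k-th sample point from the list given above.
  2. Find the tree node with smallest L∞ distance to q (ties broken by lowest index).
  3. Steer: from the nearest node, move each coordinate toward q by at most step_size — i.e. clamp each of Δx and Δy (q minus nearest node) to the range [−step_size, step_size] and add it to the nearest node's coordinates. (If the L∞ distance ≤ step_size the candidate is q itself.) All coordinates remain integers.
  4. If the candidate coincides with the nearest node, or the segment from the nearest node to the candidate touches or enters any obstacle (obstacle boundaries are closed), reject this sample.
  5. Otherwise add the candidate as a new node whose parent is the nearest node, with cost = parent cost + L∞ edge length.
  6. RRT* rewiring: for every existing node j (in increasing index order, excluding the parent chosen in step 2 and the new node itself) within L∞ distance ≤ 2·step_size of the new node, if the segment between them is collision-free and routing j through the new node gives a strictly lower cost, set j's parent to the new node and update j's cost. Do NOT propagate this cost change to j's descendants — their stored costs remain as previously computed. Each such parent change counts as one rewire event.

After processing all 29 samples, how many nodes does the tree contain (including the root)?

Node count: 19

1. q=(3,19) nearest=0 d=17 new=(3,4) → add node 1 parent=0 cost=2
2. q=(6,37) nearest=1 d=33 new=(5,6) → add node 2 parent=1 cost=4
3. q=(10,35) nearest=2 d=29 new=(7,8) → add node 3 parent=2 cost=6
4. q=(23,16) nearest=3 d=16 new=(9,10) → add node 4 parent=3 cost=8
5. q=(23,0) nearest=4 d=14 new=(11,8) → blocked by [11,14]×[8,17], reject
6. q=(12,34) nearest=4 d=24 new=(11,12) → blocked by [11,14]×[8,17], reject
7. q=(0,16) nearest=3 d=8 new=(5,10) → add node 5 parent=3 cost=8
8. q=(18,39) nearest=4 d=29 new=(11,12) → blocked by [11,14]×[8,17], reject
9. q=(21,9) nearest=4 d=12 new=(11,9) → blocked by [11,14]×[8,17], reject
10. q=(4,45) nearest=4 d=35 new=(7,12) → add node 6 parent=4 cost=10
11. q=(11,5) nearest=3 d=4 new=(9,6) → add node 7 parent=3 cost=8
12. q=(2,17) nearest=6 d=5 new=(5,14) → blocked by [0,6]×[11,14], reject
13. q=(5,5) nearest=2 d=1 new=(5,5) → add node 8 parent=2 cost=5
14. q=(5,30) nearest=6 d=18 new=(5,14) → blocked by [0,6]×[11,14], reject
15. q=(25,45) nearest=6 d=33 new=(9,14) → add node 9 parent=6 cost=12
16. q=(2,26) nearest=9 d=12 new=(7,16) → add node 10 parent=9 cost=14
17. q=(9,1) nearest=8 d=4 new=(7,3) → add node 11 parent=8 cost=7
18. q=(22,7) nearest=4 d=13 new=(11,8) → blocked by [11,14]×[8,17], reject
19. q=(12,13) nearest=4 d=3 new=(11,12) → blocked by [11,14]×[8,17], reject
20. q=(9,2) nearest=11 d=2 new=(9,2) → add node 12 parent=11 cost=9
21. q=(3,18) nearest=10 d=4 new=(5,18) → add node 13 parent=10 cost=16
22. q=(2,42) nearest=13 d=24 new=(3,20) → add node 14 parent=13 cost=18
23. q=(0,22) nearest=14 d=3 new=(1,22) → add node 15 parent=14 cost=20
24. q=(23,6) nearest=4 d=14 new=(11,8) → blocked by [11,14]×[8,17], reject
25. q=(24,25) nearest=4 d=15 new=(11,12) → blocked by [11,14]×[8,17], reject
26. q=(6,10) nearest=5 d=1 new=(6,10) → add node 16 parent=5 cost=9
27. q=(4,21) nearest=14 d=1 new=(4,21) → add node 17 parent=14 cost=19
28. q=(4,20) nearest=14 d=1 new=(4,20) → add node 18 parent=14 cost=19
29. q=(1,24) nearest=15 d=2 new=(1,24) → blocked by [1,6]×[23,32], reject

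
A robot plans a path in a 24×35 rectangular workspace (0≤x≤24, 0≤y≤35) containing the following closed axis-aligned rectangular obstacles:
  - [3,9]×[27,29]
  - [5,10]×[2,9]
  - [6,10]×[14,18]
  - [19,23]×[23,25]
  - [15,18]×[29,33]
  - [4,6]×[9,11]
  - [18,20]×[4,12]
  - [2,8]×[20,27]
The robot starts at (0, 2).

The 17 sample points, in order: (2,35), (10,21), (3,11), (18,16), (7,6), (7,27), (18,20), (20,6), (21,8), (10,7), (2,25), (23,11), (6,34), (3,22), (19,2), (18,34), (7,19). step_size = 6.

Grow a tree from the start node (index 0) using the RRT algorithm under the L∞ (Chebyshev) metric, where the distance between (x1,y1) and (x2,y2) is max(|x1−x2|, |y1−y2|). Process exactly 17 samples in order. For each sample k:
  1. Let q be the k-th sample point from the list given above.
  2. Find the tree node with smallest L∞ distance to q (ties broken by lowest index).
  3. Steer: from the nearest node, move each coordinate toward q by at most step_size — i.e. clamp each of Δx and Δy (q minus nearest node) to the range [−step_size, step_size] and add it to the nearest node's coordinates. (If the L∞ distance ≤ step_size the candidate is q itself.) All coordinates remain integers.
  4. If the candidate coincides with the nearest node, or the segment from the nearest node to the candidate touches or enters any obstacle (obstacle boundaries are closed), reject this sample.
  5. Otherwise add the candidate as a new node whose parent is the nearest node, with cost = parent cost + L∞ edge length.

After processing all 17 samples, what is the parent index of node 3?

1. q=(2,35) nearest=0 d=33 new=(2,8) → add node 1 parent=0 cost=6
2. q=(10,21) nearest=1 d=13 new=(8,14) → blocked by [6,10]×[14,18], reject
3. q=(3,11) nearest=1 d=3 new=(3,11) → add node 2 parent=1 cost=9
4. q=(18,16) nearest=2 d=15 new=(9,16) → blocked by [6,10]×[14,18], reject
5. q=(7,6) nearest=1 d=5 new=(7,6) → blocked by [5,10]×[2,9], reject
6. q=(7,27) nearest=2 d=16 new=(7,17) → blocked by [6,10]×[14,18], reject
7. q=(18,20) nearest=2 d=15 new=(9,17) → blocked by [6,10]×[14,18], reject
8. q=(20,6) nearest=2 d=17 new=(9,6) → blocked by [5,10]×[2,9], reject
9. q=(21,8) nearest=2 d=18 new=(9,8) → blocked by [5,10]×[2,9], reject
10. q=(10,7) nearest=2 d=7 new=(9,7) → blocked by [5,10]×[2,9], reject
11. q=(2,25) nearest=2 d=14 new=(2,17) → add node 3 parent=2 cost=15
12. q=(23,11) nearest=2 d=20 new=(9,11) → blocked by [4,6]×[9,11], reject
13. q=(6,34) nearest=3 d=17 new=(6,23) → blocked by [2,8]×[20,27], reject
14. q=(3,22) nearest=3 d=5 new=(3,22) → blocked by [2,8]×[20,27], reject
15. q=(19,2) nearest=2 d=16 new=(9,5) → blocked by [5,10]×[2,9], reject
16. q=(18,34) nearest=3 d=17 new=(8,23) → blocked by [2,8]×[20,27], reject
17. q=(7,19) nearest=3 d=5 new=(7,19) → add node 4 parent=3 cost=20

Parent of node 3: 2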